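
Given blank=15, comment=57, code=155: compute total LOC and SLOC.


Total LOC = blank + comment + code
Total LOC = 15 + 57 + 155 = 227
SLOC (source only) = code = 155

Total LOC: 227, SLOC: 155


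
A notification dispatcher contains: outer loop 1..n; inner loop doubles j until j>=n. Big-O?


Reasoning: linear outer times logarithmic inner
Complexity: O(n log n)

O(n log n)


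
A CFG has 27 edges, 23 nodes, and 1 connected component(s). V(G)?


Formula: V(G) = E - N + 2P
V(G) = 27 - 23 + 2*1
V(G) = 4 + 2
V(G) = 6

6


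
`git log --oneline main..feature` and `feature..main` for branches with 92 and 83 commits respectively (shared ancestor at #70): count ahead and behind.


Common ancestor: commit #70
feature commits after divergence: 92 - 70 = 22
main commits after divergence: 83 - 70 = 13
feature is 22 commits ahead of main
main is 13 commits ahead of feature

feature ahead: 22, main ahead: 13


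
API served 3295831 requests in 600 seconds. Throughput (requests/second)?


Formula: throughput = requests / seconds
throughput = 3295831 / 600
throughput = 5493.05 requests/second

5493.05 requests/second


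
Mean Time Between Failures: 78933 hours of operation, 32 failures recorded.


Formula: MTBF = Total operating time / Number of failures
MTBF = 78933 / 32
MTBF = 2466.66 hours

2466.66 hours


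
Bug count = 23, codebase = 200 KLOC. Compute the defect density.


Defect density = defects / KLOC
Defect density = 23 / 200
Defect density = 0.115 defects/KLOC

0.115 defects/KLOC


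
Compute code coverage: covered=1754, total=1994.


Coverage = covered / total * 100
Coverage = 1754 / 1994 * 100
Coverage = 87.96%

87.96%


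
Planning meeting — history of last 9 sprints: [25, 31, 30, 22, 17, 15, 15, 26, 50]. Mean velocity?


Formula: Avg velocity = Total points / Number of sprints
Points: [25, 31, 30, 22, 17, 15, 15, 26, 50]
Sum = 25 + 31 + 30 + 22 + 17 + 15 + 15 + 26 + 50 = 231
Avg velocity = 231 / 9 = 25.67 points/sprint

25.67 points/sprint


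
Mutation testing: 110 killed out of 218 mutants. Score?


Mutation score = killed / total * 100
Mutation score = 110 / 218 * 100
Mutation score = 50.46%

50.46%


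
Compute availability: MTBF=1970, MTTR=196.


Availability = MTBF / (MTBF + MTTR)
Availability = 1970 / (1970 + 196)
Availability = 1970 / 2166
Availability = 90.9511%

90.9511%


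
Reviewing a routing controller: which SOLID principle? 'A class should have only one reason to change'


This describes the Single Responsibility Principle (SRP)

Single Responsibility Principle (SRP)


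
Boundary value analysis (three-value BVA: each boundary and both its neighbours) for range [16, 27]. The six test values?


Range: [16, 27]
Boundaries: just below min, min, min+1, max-1, max, just above max
Values: [15, 16, 17, 26, 27, 28]

[15, 16, 17, 26, 27, 28]


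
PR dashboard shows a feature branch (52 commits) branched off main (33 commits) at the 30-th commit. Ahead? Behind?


Common ancestor: commit #30
feature commits after divergence: 52 - 30 = 22
main commits after divergence: 33 - 30 = 3
feature is 22 commits ahead of main
main is 3 commits ahead of feature

feature ahead: 22, main ahead: 3


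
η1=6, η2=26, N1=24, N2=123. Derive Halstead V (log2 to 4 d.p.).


Formula: V = N * log2(η), where N = N1 + N2 and η = η1 + η2
η = 6 + 26 = 32
N = 24 + 123 = 147
log2(32) ≈ 5.0000
V = 147 * 5.0000 = 735.00

735.00


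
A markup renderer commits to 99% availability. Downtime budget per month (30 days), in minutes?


Formula: allowed downtime = period * (100 - SLA) / 100
Period (month (30 days)) = 43200 minutes
Unavailability fraction = (100 - 99.0) / 100
Allowed downtime = 43200 * (100 - 99.0) / 100
Allowed downtime = 432.0 minutes

432.0 minutes


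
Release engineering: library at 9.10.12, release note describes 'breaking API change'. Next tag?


Current: 9.10.12
Change category: 'breaking API change' → major bump
SemVer rule: major bump → increment MAJOR, reset MINOR and PATCH to 0
New: 10.0.0

10.0.0


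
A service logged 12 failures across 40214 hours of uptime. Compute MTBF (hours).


Formula: MTBF = Total operating time / Number of failures
MTBF = 40214 / 12
MTBF = 3351.17 hours

3351.17 hours


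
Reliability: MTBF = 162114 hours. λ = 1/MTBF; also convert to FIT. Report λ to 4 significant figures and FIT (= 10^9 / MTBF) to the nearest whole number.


Formula: λ = 1 / MTBF; FIT = λ × 1e9 = 1e9 / MTBF
λ = 1 / 162114 ≈ 6.168e-06 failures/hour
FIT = 1e9 / 162114 ≈ 6168 failures per 1e9 hours (nearest whole number)

λ = 6.168e-06 /h, FIT = 6168


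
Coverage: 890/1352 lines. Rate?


Coverage = covered / total * 100
Coverage = 890 / 1352 * 100
Coverage = 65.83%

65.83%


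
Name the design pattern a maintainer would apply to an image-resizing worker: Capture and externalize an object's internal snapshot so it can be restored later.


This matches the Memento pattern

Memento


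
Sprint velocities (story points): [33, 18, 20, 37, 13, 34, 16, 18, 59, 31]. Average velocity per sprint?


Formula: Avg velocity = Total points / Number of sprints
Points: [33, 18, 20, 37, 13, 34, 16, 18, 59, 31]
Sum = 33 + 18 + 20 + 37 + 13 + 34 + 16 + 18 + 59 + 31 = 279
Avg velocity = 279 / 10 = 27.9 points/sprint

27.9 points/sprint


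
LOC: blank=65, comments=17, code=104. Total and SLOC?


Total LOC = blank + comment + code
Total LOC = 65 + 17 + 104 = 186
SLOC (source only) = code = 104

Total LOC: 186, SLOC: 104


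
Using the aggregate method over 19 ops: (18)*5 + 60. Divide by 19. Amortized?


Formula: Amortized cost = Total cost / Operations
Total cost = (18 * 5) + (1 * 60)
Total cost = 90 + 60 = 150
Amortized = 150 / 19 = 7.8947

7.8947


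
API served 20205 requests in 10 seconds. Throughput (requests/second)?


Formula: throughput = requests / seconds
throughput = 20205 / 10
throughput = 2020.5 requests/second

2020.5 requests/second


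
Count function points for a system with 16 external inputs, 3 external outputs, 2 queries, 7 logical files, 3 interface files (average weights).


UFP = EI*4 + EO*5 + EQ*4 + ILF*10 + EIF*7
UFP = 16*4 + 3*5 + 2*4 + 7*10 + 3*7
UFP = 64 + 15 + 8 + 70 + 21
UFP = 178

178


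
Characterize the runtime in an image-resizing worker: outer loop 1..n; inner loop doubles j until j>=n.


Reasoning: linear outer times logarithmic inner
Complexity: O(n log n)

O(n log n)


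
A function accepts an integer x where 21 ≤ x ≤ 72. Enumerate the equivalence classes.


Valid range: [21, 72]
Class 1: x < 21 — invalid
Class 2: 21 ≤ x ≤ 72 — valid
Class 3: x > 72 — invalid
Total equivalence classes: 3

3 equivalence classes


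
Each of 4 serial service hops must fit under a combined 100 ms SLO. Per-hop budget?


Formula: per_stage = total_budget / stages
per_stage = 100 / 4
per_stage = 25.0 ms

25.0 ms


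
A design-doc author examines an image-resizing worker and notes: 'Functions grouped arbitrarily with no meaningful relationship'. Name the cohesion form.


Reasoning: Worst: random grouping
Type: Coincidental cohesion

Coincidental cohesion


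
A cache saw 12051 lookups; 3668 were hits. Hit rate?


Formula: hit rate = hits / (hits + misses) * 100
hit rate = 3668 / (3668 + 8383) * 100
hit rate = 3668 / 12051 * 100
hit rate = 30.44%

30.44%


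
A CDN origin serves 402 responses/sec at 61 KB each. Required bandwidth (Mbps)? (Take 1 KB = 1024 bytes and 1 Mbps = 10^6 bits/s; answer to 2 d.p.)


Formula: Mbps = payload_bytes * RPS * 8 / 1e6
Payload per request = 61 KB = 61 * 1024 = 62464 bytes
Total bytes/sec = 62464 * 402 = 25110528
Total bits/sec = 25110528 * 8 = 200884224
Mbps = 200884224 / 1e6 = 200.88

200.88 Mbps


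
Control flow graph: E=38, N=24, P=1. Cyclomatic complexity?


Formula: V(G) = E - N + 2P
V(G) = 38 - 24 + 2*1
V(G) = 14 + 2
V(G) = 16

16


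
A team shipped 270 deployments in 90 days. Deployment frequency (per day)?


Formula: deployments per day = releases / days
= 270 / 90
= 3.0 deploys/day
(equivalently, 21.0 deploys/week)

3.0 deploys/day


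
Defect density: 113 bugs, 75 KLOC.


Defect density = defects / KLOC
Defect density = 113 / 75
Defect density = 1.507 defects/KLOC

1.507 defects/KLOC


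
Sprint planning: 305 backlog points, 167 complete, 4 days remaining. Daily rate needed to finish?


Formula: Required rate = Remaining points / Days left
Remaining = 305 - 167 = 138 points
Required rate = 138 / 4 = 34.5 points/day

34.5 points/day


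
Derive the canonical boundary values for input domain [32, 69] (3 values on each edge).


Range: [32, 69]
Boundaries: just below min, min, min+1, max-1, max, just above max
Values: [31, 32, 33, 68, 69, 70]

[31, 32, 33, 68, 69, 70]


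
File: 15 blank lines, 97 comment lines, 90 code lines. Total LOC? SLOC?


Total LOC = blank + comment + code
Total LOC = 15 + 97 + 90 = 202
SLOC (source only) = code = 90

Total LOC: 202, SLOC: 90


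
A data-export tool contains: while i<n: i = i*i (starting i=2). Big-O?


Reasoning: squaring drives double-exponential growth; iterations ~ log log n
Complexity: O(log log n)

O(log log n)


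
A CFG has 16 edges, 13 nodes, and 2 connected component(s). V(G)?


Formula: V(G) = E - N + 2P
V(G) = 16 - 13 + 2*2
V(G) = 3 + 4
V(G) = 7

7


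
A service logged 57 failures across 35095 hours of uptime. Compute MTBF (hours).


Formula: MTBF = Total operating time / Number of failures
MTBF = 35095 / 57
MTBF = 615.7 hours

615.7 hours


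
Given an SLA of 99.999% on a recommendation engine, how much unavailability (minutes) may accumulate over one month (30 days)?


Formula: allowed downtime = period * (100 - SLA) / 100
Period (month (30 days)) = 43200 minutes
Unavailability fraction = (100 - 99.999) / 100
Allowed downtime = 43200 * (100 - 99.999) / 100
Allowed downtime = 0.432 minutes

0.432 minutes


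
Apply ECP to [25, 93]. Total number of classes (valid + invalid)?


Valid range: [25, 93]
Class 1: x < 25 — invalid
Class 2: 25 ≤ x ≤ 93 — valid
Class 3: x > 93 — invalid
Total equivalence classes: 3

3 equivalence classes


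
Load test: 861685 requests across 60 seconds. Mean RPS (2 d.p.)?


Formula: throughput = requests / seconds
throughput = 861685 / 60
throughput = 14361.42 requests/second

14361.42 requests/second


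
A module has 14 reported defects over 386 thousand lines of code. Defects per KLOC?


Defect density = defects / KLOC
Defect density = 14 / 386
Defect density = 0.036 defects/KLOC

0.036 defects/KLOC


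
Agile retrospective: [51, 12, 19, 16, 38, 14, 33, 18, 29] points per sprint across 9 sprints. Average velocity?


Formula: Avg velocity = Total points / Number of sprints
Points: [51, 12, 19, 16, 38, 14, 33, 18, 29]
Sum = 51 + 12 + 19 + 16 + 38 + 14 + 33 + 18 + 29 = 230
Avg velocity = 230 / 9 = 25.56 points/sprint

25.56 points/sprint


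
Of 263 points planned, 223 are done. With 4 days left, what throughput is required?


Formula: Required rate = Remaining points / Days left
Remaining = 263 - 223 = 40 points
Required rate = 40 / 4 = 10.0 points/day

10.0 points/day


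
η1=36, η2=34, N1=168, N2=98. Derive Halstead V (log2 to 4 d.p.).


Formula: V = N * log2(η), where N = N1 + N2 and η = η1 + η2
η = 36 + 34 = 70
N = 168 + 98 = 266
log2(70) ≈ 6.1293
V = 266 * 6.1293 = 1630.39

1630.39


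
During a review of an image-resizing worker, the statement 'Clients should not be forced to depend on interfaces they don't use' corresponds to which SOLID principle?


This describes the Interface Segregation Principle (ISP)

Interface Segregation Principle (ISP)


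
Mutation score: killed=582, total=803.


Mutation score = killed / total * 100
Mutation score = 582 / 803 * 100
Mutation score = 72.48%

72.48%


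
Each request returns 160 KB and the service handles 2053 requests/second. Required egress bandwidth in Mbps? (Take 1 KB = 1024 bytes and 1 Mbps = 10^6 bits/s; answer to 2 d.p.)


Formula: Mbps = payload_bytes * RPS * 8 / 1e6
Payload per request = 160 KB = 160 * 1024 = 163840 bytes
Total bytes/sec = 163840 * 2053 = 336363520
Total bits/sec = 336363520 * 8 = 2690908160
Mbps = 2690908160 / 1e6 = 2690.91

2690.91 Mbps


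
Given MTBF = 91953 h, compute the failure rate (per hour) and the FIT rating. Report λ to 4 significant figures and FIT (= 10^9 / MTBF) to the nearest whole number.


Formula: λ = 1 / MTBF; FIT = λ × 1e9 = 1e9 / MTBF
λ = 1 / 91953 ≈ 1.088e-05 failures/hour
FIT = 1e9 / 91953 ≈ 10875 failures per 1e9 hours (nearest whole number)

λ = 1.088e-05 /h, FIT = 10875


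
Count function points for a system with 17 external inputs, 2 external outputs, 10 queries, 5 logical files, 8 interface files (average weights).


UFP = EI*4 + EO*5 + EQ*4 + ILF*10 + EIF*7
UFP = 17*4 + 2*5 + 10*4 + 5*10 + 8*7
UFP = 68 + 10 + 40 + 50 + 56
UFP = 224

224


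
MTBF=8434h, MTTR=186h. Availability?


Availability = MTBF / (MTBF + MTTR)
Availability = 8434 / (8434 + 186)
Availability = 8434 / 8620
Availability = 97.8422%

97.8422%


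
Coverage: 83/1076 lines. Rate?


Coverage = covered / total * 100
Coverage = 83 / 1076 * 100
Coverage = 7.71%

7.71%


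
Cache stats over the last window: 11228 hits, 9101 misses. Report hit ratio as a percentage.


Formula: hit rate = hits / (hits + misses) * 100
hit rate = 11228 / (11228 + 9101) * 100
hit rate = 11228 / 20329 * 100
hit rate = 55.23%

55.23%


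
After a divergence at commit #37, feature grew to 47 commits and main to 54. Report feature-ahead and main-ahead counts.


Common ancestor: commit #37
feature commits after divergence: 47 - 37 = 10
main commits after divergence: 54 - 37 = 17
feature is 10 commits ahead of main
main is 17 commits ahead of feature

feature ahead: 10, main ahead: 17


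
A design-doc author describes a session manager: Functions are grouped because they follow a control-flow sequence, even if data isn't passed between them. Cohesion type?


Reasoning: Grouped by order of execution within a routine, not by data flow
Type: Procedural cohesion

Procedural cohesion


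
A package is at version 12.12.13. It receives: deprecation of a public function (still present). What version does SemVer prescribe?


Current: 12.12.13
Change category: 'deprecation of a public function (still present)' → minor bump
SemVer rule: minor bump → increment MINOR, reset PATCH to 0 (MAJOR unchanged)
New: 12.13.0

12.13.0


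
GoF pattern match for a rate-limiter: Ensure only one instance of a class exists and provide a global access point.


This matches the Singleton pattern

Singleton


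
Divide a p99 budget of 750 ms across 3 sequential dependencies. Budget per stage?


Formula: per_stage = total_budget / stages
per_stage = 750 / 3
per_stage = 250.0 ms

250.0 ms


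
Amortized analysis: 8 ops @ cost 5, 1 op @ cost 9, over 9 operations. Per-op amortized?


Formula: Amortized cost = Total cost / Operations
Total cost = (8 * 5) + (1 * 9)
Total cost = 40 + 9 = 49
Amortized = 49 / 9 = 5.4444

5.4444


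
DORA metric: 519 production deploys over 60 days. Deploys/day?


Formula: deployments per day = releases / days
= 519 / 60
= 8.65 deploys/day
(equivalently, 60.55 deploys/week)

8.65 deploys/day


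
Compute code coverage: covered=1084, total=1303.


Coverage = covered / total * 100
Coverage = 1084 / 1303 * 100
Coverage = 83.19%

83.19%


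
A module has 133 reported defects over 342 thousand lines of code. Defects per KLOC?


Defect density = defects / KLOC
Defect density = 133 / 342
Defect density = 0.389 defects/KLOC

0.389 defects/KLOC


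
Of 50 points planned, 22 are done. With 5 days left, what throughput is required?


Formula: Required rate = Remaining points / Days left
Remaining = 50 - 22 = 28 points
Required rate = 28 / 5 = 5.6 points/day

5.6 points/day


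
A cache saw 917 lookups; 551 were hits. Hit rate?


Formula: hit rate = hits / (hits + misses) * 100
hit rate = 551 / (551 + 366) * 100
hit rate = 551 / 917 * 100
hit rate = 60.09%

60.09%


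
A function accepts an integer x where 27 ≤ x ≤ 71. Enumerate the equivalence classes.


Valid range: [27, 71]
Class 1: x < 27 — invalid
Class 2: 27 ≤ x ≤ 71 — valid
Class 3: x > 71 — invalid
Total equivalence classes: 3

3 equivalence classes


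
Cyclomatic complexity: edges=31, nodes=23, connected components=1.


Formula: V(G) = E - N + 2P
V(G) = 31 - 23 + 2*1
V(G) = 8 + 2
V(G) = 10

10


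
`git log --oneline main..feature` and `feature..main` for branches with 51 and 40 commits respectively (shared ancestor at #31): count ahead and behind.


Common ancestor: commit #31
feature commits after divergence: 51 - 31 = 20
main commits after divergence: 40 - 31 = 9
feature is 20 commits ahead of main
main is 9 commits ahead of feature

feature ahead: 20, main ahead: 9


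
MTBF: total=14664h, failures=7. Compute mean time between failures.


Formula: MTBF = Total operating time / Number of failures
MTBF = 14664 / 7
MTBF = 2094.86 hours

2094.86 hours


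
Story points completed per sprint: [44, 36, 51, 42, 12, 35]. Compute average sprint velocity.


Formula: Avg velocity = Total points / Number of sprints
Points: [44, 36, 51, 42, 12, 35]
Sum = 44 + 36 + 51 + 42 + 12 + 35 = 220
Avg velocity = 220 / 6 = 36.67 points/sprint

36.67 points/sprint


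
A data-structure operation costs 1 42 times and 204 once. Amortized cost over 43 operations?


Formula: Amortized cost = Total cost / Operations
Total cost = (42 * 1) + (1 * 204)
Total cost = 42 + 204 = 246
Amortized = 246 / 43 = 5.7209

5.7209


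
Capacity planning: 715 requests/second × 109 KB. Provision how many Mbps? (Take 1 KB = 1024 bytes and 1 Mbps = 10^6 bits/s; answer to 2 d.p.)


Formula: Mbps = payload_bytes * RPS * 8 / 1e6
Payload per request = 109 KB = 109 * 1024 = 111616 bytes
Total bytes/sec = 111616 * 715 = 79805440
Total bits/sec = 79805440 * 8 = 638443520
Mbps = 638443520 / 1e6 = 638.44

638.44 Mbps


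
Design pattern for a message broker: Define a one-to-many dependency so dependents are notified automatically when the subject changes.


This matches the Observer pattern

Observer


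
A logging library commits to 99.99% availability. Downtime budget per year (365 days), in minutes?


Formula: allowed downtime = period * (100 - SLA) / 100
Period (year (365 days)) = 525600 minutes
Unavailability fraction = (100 - 99.99) / 100
Allowed downtime = 525600 * (100 - 99.99) / 100
Allowed downtime = 52.56 minutes

52.56 minutes


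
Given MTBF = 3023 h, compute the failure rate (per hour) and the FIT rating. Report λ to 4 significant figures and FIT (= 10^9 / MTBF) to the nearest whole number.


Formula: λ = 1 / MTBF; FIT = λ × 1e9 = 1e9 / MTBF
λ = 1 / 3023 ≈ 3.308e-04 failures/hour
FIT = 1e9 / 3023 ≈ 330797 failures per 1e9 hours (nearest whole number)

λ = 3.308e-04 /h, FIT = 330797


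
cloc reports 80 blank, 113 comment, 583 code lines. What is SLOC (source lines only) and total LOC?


Total LOC = blank + comment + code
Total LOC = 80 + 113 + 583 = 776
SLOC (source only) = code = 583

Total LOC: 776, SLOC: 583


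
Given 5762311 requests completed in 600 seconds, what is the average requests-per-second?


Formula: throughput = requests / seconds
throughput = 5762311 / 600
throughput = 9603.85 requests/second

9603.85 requests/second


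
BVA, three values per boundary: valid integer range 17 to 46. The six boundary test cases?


Range: [17, 46]
Boundaries: just below min, min, min+1, max-1, max, just above max
Values: [16, 17, 18, 45, 46, 47]

[16, 17, 18, 45, 46, 47]


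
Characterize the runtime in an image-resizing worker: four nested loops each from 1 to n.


Reasoning: four levels of nesting
Complexity: O(n^4)

O(n^4)


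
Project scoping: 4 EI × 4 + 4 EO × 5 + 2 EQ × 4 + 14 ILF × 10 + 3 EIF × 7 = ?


UFP = EI*4 + EO*5 + EQ*4 + ILF*10 + EIF*7
UFP = 4*4 + 4*5 + 2*4 + 14*10 + 3*7
UFP = 16 + 20 + 8 + 140 + 21
UFP = 205

205


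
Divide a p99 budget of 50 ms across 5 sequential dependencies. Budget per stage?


Formula: per_stage = total_budget / stages
per_stage = 50 / 5
per_stage = 10.0 ms

10.0 ms


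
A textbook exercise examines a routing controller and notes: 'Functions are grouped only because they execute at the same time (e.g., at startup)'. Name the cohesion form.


Reasoning: Related by timing only
Type: Temporal cohesion

Temporal cohesion


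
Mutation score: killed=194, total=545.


Mutation score = killed / total * 100
Mutation score = 194 / 545 * 100
Mutation score = 35.6%

35.6%


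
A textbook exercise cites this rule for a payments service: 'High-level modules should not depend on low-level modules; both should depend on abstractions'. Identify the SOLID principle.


This describes the Dependency Inversion Principle (DIP)

Dependency Inversion Principle (DIP)


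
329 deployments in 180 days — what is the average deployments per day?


Formula: deployments per day = releases / days
= 329 / 180
= 1.828 deploys/day
(equivalently, 12.79 deploys/week)

1.828 deploys/day


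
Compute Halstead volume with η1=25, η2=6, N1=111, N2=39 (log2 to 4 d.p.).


Formula: V = N * log2(η), where N = N1 + N2 and η = η1 + η2
η = 25 + 6 = 31
N = 111 + 39 = 150
log2(31) ≈ 4.9542
V = 150 * 4.9542 = 743.13

743.13


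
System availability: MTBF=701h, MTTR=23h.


Availability = MTBF / (MTBF + MTTR)
Availability = 701 / (701 + 23)
Availability = 701 / 724
Availability = 96.8232%

96.8232%


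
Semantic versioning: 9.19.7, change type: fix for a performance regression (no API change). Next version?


Current: 9.19.7
Change category: 'fix for a performance regression (no API change)' → patch bump
SemVer rule: patch bump → increment PATCH (MAJOR and MINOR unchanged)
New: 9.19.8

9.19.8


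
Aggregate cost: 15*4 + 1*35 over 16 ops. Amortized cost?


Formula: Amortized cost = Total cost / Operations
Total cost = (15 * 4) + (1 * 35)
Total cost = 60 + 35 = 95
Amortized = 95 / 16 = 5.9375

5.9375


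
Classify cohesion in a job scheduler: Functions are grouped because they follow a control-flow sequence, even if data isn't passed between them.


Reasoning: Grouped by order of execution within a routine, not by data flow
Type: Procedural cohesion

Procedural cohesion


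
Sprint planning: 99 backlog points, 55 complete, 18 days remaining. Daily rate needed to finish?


Formula: Required rate = Remaining points / Days left
Remaining = 99 - 55 = 44 points
Required rate = 44 / 18 = 2.44 points/day

2.44 points/day


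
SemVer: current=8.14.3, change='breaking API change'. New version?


Current: 8.14.3
Change category: 'breaking API change' → major bump
SemVer rule: major bump → increment MAJOR, reset MINOR and PATCH to 0
New: 9.0.0

9.0.0


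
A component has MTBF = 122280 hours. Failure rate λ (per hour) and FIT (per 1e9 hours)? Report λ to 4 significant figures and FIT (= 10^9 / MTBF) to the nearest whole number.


Formula: λ = 1 / MTBF; FIT = λ × 1e9 = 1e9 / MTBF
λ = 1 / 122280 ≈ 8.178e-06 failures/hour
FIT = 1e9 / 122280 ≈ 8178 failures per 1e9 hours (nearest whole number)

λ = 8.178e-06 /h, FIT = 8178


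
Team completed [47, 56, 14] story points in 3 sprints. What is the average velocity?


Formula: Avg velocity = Total points / Number of sprints
Points: [47, 56, 14]
Sum = 47 + 56 + 14 = 117
Avg velocity = 117 / 3 = 39.0 points/sprint

39.0 points/sprint


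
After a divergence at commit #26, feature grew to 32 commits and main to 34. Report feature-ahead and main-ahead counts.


Common ancestor: commit #26
feature commits after divergence: 32 - 26 = 6
main commits after divergence: 34 - 26 = 8
feature is 6 commits ahead of main
main is 8 commits ahead of feature

feature ahead: 6, main ahead: 8


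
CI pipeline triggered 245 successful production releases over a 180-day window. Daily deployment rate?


Formula: deployments per day = releases / days
= 245 / 180
= 1.361 deploys/day
(equivalently, 9.53 deploys/week)

1.361 deploys/day


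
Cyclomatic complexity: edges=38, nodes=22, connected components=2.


Formula: V(G) = E - N + 2P
V(G) = 38 - 22 + 2*2
V(G) = 16 + 4
V(G) = 20

20


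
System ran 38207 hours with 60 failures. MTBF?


Formula: MTBF = Total operating time / Number of failures
MTBF = 38207 / 60
MTBF = 636.78 hours

636.78 hours


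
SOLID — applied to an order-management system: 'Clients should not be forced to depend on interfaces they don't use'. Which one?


This describes the Interface Segregation Principle (ISP)

Interface Segregation Principle (ISP)


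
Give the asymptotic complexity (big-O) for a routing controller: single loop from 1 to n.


Reasoning: one pass through n items
Complexity: O(n)

O(n)


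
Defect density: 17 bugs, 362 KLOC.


Defect density = defects / KLOC
Defect density = 17 / 362
Defect density = 0.047 defects/KLOC

0.047 defects/KLOC


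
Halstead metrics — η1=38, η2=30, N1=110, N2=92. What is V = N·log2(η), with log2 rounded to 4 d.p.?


Formula: V = N * log2(η), where N = N1 + N2 and η = η1 + η2
η = 38 + 30 = 68
N = 110 + 92 = 202
log2(68) ≈ 6.0875
V = 202 * 6.0875 = 1229.68

1229.68


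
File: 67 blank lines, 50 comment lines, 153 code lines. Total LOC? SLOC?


Total LOC = blank + comment + code
Total LOC = 67 + 50 + 153 = 270
SLOC (source only) = code = 153

Total LOC: 270, SLOC: 153


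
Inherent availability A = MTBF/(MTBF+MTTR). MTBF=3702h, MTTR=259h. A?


Availability = MTBF / (MTBF + MTTR)
Availability = 3702 / (3702 + 259)
Availability = 3702 / 3961
Availability = 93.4612%

93.4612%


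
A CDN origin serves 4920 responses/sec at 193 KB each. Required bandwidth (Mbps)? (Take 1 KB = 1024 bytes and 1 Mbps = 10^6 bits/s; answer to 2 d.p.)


Formula: Mbps = payload_bytes * RPS * 8 / 1e6
Payload per request = 193 KB = 193 * 1024 = 197632 bytes
Total bytes/sec = 197632 * 4920 = 972349440
Total bits/sec = 972349440 * 8 = 7778795520
Mbps = 7778795520 / 1e6 = 7778.8

7778.8 Mbps


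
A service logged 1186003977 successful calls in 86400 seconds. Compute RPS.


Formula: throughput = requests / seconds
throughput = 1186003977 / 86400
throughput = 13726.9 requests/second

13726.9 requests/second


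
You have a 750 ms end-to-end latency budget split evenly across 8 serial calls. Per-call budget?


Formula: per_stage = total_budget / stages
per_stage = 750 / 8
per_stage = 93.75 ms

93.75 ms


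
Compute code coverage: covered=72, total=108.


Coverage = covered / total * 100
Coverage = 72 / 108 * 100
Coverage = 66.67%

66.67%


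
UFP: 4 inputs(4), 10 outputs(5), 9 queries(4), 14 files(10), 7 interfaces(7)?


UFP = EI*4 + EO*5 + EQ*4 + ILF*10 + EIF*7
UFP = 4*4 + 10*5 + 9*4 + 14*10 + 7*7
UFP = 16 + 50 + 36 + 140 + 49
UFP = 291

291


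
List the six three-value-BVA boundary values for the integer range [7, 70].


Range: [7, 70]
Boundaries: just below min, min, min+1, max-1, max, just above max
Values: [6, 7, 8, 69, 70, 71]

[6, 7, 8, 69, 70, 71]


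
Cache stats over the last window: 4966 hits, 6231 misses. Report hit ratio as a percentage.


Formula: hit rate = hits / (hits + misses) * 100
hit rate = 4966 / (4966 + 6231) * 100
hit rate = 4966 / 11197 * 100
hit rate = 44.35%

44.35%


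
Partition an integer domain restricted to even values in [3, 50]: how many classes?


Constraint: even integers in [3, 50]
Class 1: x < 3 — out-of-range invalid
Class 2: x in [3,50] but odd — wrong type invalid
Class 3: x in [3,50] and even — valid
Class 4: x > 50 — out-of-range invalid
Total equivalence classes: 4

4 equivalence classes


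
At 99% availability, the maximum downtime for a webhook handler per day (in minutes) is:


Formula: allowed downtime = period * (100 - SLA) / 100
Period (day) = 1440 minutes
Unavailability fraction = (100 - 99.0) / 100
Allowed downtime = 1440 * (100 - 99.0) / 100
Allowed downtime = 14.4 minutes

14.4 minutes


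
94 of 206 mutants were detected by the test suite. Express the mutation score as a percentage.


Mutation score = killed / total * 100
Mutation score = 94 / 206 * 100
Mutation score = 45.63%

45.63%


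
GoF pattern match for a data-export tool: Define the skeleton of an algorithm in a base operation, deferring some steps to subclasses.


This matches the Template Method pattern

Template Method


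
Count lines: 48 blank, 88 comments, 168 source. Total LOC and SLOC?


Total LOC = blank + comment + code
Total LOC = 48 + 88 + 168 = 304
SLOC (source only) = code = 168

Total LOC: 304, SLOC: 168


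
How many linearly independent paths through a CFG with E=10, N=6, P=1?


Formula: V(G) = E - N + 2P
V(G) = 10 - 6 + 2*1
V(G) = 4 + 2
V(G) = 6

6


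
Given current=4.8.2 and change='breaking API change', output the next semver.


Current: 4.8.2
Change category: 'breaking API change' → major bump
SemVer rule: major bump → increment MAJOR, reset MINOR and PATCH to 0
New: 5.0.0

5.0.0


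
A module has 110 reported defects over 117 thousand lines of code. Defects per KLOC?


Defect density = defects / KLOC
Defect density = 110 / 117
Defect density = 0.94 defects/KLOC

0.94 defects/KLOC


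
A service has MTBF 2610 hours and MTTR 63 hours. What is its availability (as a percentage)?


Availability = MTBF / (MTBF + MTTR)
Availability = 2610 / (2610 + 63)
Availability = 2610 / 2673
Availability = 97.6431%

97.6431%


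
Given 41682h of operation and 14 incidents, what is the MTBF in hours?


Formula: MTBF = Total operating time / Number of failures
MTBF = 41682 / 14
MTBF = 2977.29 hours

2977.29 hours


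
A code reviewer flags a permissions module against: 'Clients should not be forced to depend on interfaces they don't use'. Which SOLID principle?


This describes the Interface Segregation Principle (ISP)

Interface Segregation Principle (ISP)


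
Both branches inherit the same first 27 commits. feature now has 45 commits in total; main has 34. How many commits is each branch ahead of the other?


Common ancestor: commit #27
feature commits after divergence: 45 - 27 = 18
main commits after divergence: 34 - 27 = 7
feature is 18 commits ahead of main
main is 7 commits ahead of feature

feature ahead: 18, main ahead: 7


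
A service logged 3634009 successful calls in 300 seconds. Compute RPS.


Formula: throughput = requests / seconds
throughput = 3634009 / 300
throughput = 12113.36 requests/second

12113.36 requests/second


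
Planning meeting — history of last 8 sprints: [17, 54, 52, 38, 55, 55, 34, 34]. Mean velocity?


Formula: Avg velocity = Total points / Number of sprints
Points: [17, 54, 52, 38, 55, 55, 34, 34]
Sum = 17 + 54 + 52 + 38 + 55 + 55 + 34 + 34 = 339
Avg velocity = 339 / 8 = 42.38 points/sprint

42.38 points/sprint


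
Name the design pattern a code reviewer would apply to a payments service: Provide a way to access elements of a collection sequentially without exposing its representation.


This matches the Iterator pattern

Iterator


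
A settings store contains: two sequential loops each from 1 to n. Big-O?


Reasoning: sequential dominates: O(n) + O(n) = O(n)
Complexity: O(n)

O(n)


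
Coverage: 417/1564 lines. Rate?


Coverage = covered / total * 100
Coverage = 417 / 1564 * 100
Coverage = 26.66%

26.66%


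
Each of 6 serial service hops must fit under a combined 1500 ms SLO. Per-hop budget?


Formula: per_stage = total_budget / stages
per_stage = 1500 / 6
per_stage = 250.0 ms

250.0 ms


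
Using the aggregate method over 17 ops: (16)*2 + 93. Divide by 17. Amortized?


Formula: Amortized cost = Total cost / Operations
Total cost = (16 * 2) + (1 * 93)
Total cost = 32 + 93 = 125
Amortized = 125 / 17 = 7.3529

7.3529


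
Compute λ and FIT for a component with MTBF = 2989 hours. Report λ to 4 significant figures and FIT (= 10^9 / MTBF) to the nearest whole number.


Formula: λ = 1 / MTBF; FIT = λ × 1e9 = 1e9 / MTBF
λ = 1 / 2989 ≈ 3.346e-04 failures/hour
FIT = 1e9 / 2989 ≈ 334560 failures per 1e9 hours (nearest whole number)

λ = 3.346e-04 /h, FIT = 334560


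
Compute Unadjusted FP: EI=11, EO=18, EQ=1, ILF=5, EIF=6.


UFP = EI*4 + EO*5 + EQ*4 + ILF*10 + EIF*7
UFP = 11*4 + 18*5 + 1*4 + 5*10 + 6*7
UFP = 44 + 90 + 4 + 50 + 42
UFP = 230

230


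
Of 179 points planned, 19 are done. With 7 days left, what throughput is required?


Formula: Required rate = Remaining points / Days left
Remaining = 179 - 19 = 160 points
Required rate = 160 / 7 = 22.86 points/day

22.86 points/day


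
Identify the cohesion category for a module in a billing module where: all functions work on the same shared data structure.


Reasoning: Functions share data
Type: Communicational cohesion

Communicational cohesion


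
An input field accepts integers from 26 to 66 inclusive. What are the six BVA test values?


Range: [26, 66]
Boundaries: just below min, min, min+1, max-1, max, just above max
Values: [25, 26, 27, 65, 66, 67]

[25, 26, 27, 65, 66, 67]


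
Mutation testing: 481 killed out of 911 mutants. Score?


Mutation score = killed / total * 100
Mutation score = 481 / 911 * 100
Mutation score = 52.8%

52.8%


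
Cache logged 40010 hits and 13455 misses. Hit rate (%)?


Formula: hit rate = hits / (hits + misses) * 100
hit rate = 40010 / (40010 + 13455) * 100
hit rate = 40010 / 53465 * 100
hit rate = 74.83%

74.83%


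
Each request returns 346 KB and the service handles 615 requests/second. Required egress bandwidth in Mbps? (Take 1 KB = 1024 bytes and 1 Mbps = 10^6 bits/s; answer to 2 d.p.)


Formula: Mbps = payload_bytes * RPS * 8 / 1e6
Payload per request = 346 KB = 346 * 1024 = 354304 bytes
Total bytes/sec = 354304 * 615 = 217896960
Total bits/sec = 217896960 * 8 = 1743175680
Mbps = 1743175680 / 1e6 = 1743.18

1743.18 Mbps


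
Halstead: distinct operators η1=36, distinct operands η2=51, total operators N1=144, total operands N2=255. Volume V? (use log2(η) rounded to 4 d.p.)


Formula: V = N * log2(η), where N = N1 + N2 and η = η1 + η2
η = 36 + 51 = 87
N = 144 + 255 = 399
log2(87) ≈ 6.4429
V = 399 * 6.4429 = 2570.72

2570.72


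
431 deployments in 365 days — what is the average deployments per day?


Formula: deployments per day = releases / days
= 431 / 365
= 1.181 deploys/day
(equivalently, 8.27 deploys/week)

1.181 deploys/day


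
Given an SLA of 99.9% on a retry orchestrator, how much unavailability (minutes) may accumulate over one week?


Formula: allowed downtime = period * (100 - SLA) / 100
Period (week) = 10080 minutes
Unavailability fraction = (100 - 99.9) / 100
Allowed downtime = 10080 * (100 - 99.9) / 100
Allowed downtime = 10.08 minutes

10.08 minutes


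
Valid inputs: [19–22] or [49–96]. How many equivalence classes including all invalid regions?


Valid ranges: [19,22] and [49,96]
Class 1: x < 19 — invalid
Class 2: 19 ≤ x ≤ 22 — valid
Class 3: 22 < x < 49 — invalid (gap between ranges)
Class 4: 49 ≤ x ≤ 96 — valid
Class 5: x > 96 — invalid
Total equivalence classes: 5

5 equivalence classes


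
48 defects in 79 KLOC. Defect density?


Defect density = defects / KLOC
Defect density = 48 / 79
Defect density = 0.608 defects/KLOC

0.608 defects/KLOC


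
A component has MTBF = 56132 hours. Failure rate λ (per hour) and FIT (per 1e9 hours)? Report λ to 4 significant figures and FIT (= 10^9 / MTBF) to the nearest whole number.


Formula: λ = 1 / MTBF; FIT = λ × 1e9 = 1e9 / MTBF
λ = 1 / 56132 ≈ 1.782e-05 failures/hour
FIT = 1e9 / 56132 ≈ 17815 failures per 1e9 hours (nearest whole number)

λ = 1.782e-05 /h, FIT = 17815


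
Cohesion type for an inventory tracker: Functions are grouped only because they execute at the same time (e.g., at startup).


Reasoning: Related by timing only
Type: Temporal cohesion

Temporal cohesion


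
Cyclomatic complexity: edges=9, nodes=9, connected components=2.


Formula: V(G) = E - N + 2P
V(G) = 9 - 9 + 2*2
V(G) = 0 + 4
V(G) = 4

4


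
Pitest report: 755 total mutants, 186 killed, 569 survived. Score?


Mutation score = killed / total * 100
Mutation score = 186 / 755 * 100
Mutation score = 24.64%

24.64%


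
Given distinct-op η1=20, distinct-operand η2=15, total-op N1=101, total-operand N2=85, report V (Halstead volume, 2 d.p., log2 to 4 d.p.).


Formula: V = N * log2(η), where N = N1 + N2 and η = η1 + η2
η = 20 + 15 = 35
N = 101 + 85 = 186
log2(35) ≈ 5.1293
V = 186 * 5.1293 = 954.05

954.05


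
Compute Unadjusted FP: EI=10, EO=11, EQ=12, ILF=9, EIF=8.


UFP = EI*4 + EO*5 + EQ*4 + ILF*10 + EIF*7
UFP = 10*4 + 11*5 + 12*4 + 9*10 + 8*7
UFP = 40 + 55 + 48 + 90 + 56
UFP = 289

289


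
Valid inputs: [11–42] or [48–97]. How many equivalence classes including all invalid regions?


Valid ranges: [11,42] and [48,97]
Class 1: x < 11 — invalid
Class 2: 11 ≤ x ≤ 42 — valid
Class 3: 42 < x < 48 — invalid (gap between ranges)
Class 4: 48 ≤ x ≤ 97 — valid
Class 5: x > 97 — invalid
Total equivalence classes: 5

5 equivalence classes


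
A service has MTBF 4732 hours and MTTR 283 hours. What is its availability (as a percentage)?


Availability = MTBF / (MTBF + MTTR)
Availability = 4732 / (4732 + 283)
Availability = 4732 / 5015
Availability = 94.3569%

94.3569%


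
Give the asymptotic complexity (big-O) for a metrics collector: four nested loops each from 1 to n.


Reasoning: four levels of nesting
Complexity: O(n^4)

O(n^4)


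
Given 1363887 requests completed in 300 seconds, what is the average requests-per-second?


Formula: throughput = requests / seconds
throughput = 1363887 / 300
throughput = 4546.29 requests/second

4546.29 requests/second


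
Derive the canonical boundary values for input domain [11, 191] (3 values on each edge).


Range: [11, 191]
Boundaries: just below min, min, min+1, max-1, max, just above max
Values: [10, 11, 12, 190, 191, 192]

[10, 11, 12, 190, 191, 192]


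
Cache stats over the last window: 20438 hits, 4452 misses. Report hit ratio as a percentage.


Formula: hit rate = hits / (hits + misses) * 100
hit rate = 20438 / (20438 + 4452) * 100
hit rate = 20438 / 24890 * 100
hit rate = 82.11%

82.11%


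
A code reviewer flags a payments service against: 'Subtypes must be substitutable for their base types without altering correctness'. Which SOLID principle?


This describes the Liskov Substitution Principle (LSP)

Liskov Substitution Principle (LSP)


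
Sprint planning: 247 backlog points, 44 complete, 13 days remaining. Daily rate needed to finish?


Formula: Required rate = Remaining points / Days left
Remaining = 247 - 44 = 203 points
Required rate = 203 / 13 = 15.62 points/day

15.62 points/day


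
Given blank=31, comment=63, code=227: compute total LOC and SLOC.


Total LOC = blank + comment + code
Total LOC = 31 + 63 + 227 = 321
SLOC (source only) = code = 227

Total LOC: 321, SLOC: 227


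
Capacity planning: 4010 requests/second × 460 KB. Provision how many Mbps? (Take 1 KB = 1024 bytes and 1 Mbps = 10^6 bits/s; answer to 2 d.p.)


Formula: Mbps = payload_bytes * RPS * 8 / 1e6
Payload per request = 460 KB = 460 * 1024 = 471040 bytes
Total bytes/sec = 471040 * 4010 = 1888870400
Total bits/sec = 1888870400 * 8 = 15110963200
Mbps = 15110963200 / 1e6 = 15110.96

15110.96 Mbps


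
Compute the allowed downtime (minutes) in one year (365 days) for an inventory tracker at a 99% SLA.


Formula: allowed downtime = period * (100 - SLA) / 100
Period (year (365 days)) = 525600 minutes
Unavailability fraction = (100 - 99.0) / 100
Allowed downtime = 525600 * (100 - 99.0) / 100
Allowed downtime = 5256.0 minutes

5256.0 minutes
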